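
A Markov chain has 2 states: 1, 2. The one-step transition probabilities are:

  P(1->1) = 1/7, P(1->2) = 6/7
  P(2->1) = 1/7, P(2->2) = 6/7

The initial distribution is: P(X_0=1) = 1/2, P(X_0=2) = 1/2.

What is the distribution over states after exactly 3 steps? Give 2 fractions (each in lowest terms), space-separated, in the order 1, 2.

Propagating the distribution step by step (d_{t+1} = d_t * P):
d_0 = (1=1/2, 2=1/2)
  d_1[1] = 1/2*1/7 + 1/2*1/7 = 1/7
  d_1[2] = 1/2*6/7 + 1/2*6/7 = 6/7
d_1 = (1=1/7, 2=6/7)
  d_2[1] = 1/7*1/7 + 6/7*1/7 = 1/7
  d_2[2] = 1/7*6/7 + 6/7*6/7 = 6/7
d_2 = (1=1/7, 2=6/7)
  d_3[1] = 1/7*1/7 + 6/7*1/7 = 1/7
  d_3[2] = 1/7*6/7 + 6/7*6/7 = 6/7
d_3 = (1=1/7, 2=6/7)

Answer: 1/7 6/7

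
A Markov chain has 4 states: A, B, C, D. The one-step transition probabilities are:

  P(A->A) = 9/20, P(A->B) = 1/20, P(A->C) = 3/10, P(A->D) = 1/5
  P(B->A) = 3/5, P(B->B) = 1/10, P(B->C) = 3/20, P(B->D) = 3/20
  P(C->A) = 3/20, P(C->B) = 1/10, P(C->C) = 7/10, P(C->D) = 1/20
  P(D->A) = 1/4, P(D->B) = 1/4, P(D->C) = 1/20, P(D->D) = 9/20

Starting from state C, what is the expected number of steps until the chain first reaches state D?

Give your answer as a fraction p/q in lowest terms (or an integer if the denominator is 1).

Answer: 5780/573

Derivation:
Let h_i = expected steps to first reach D from state i.
Boundary: h_D = 0.
First-step equations for the other states:
  h_A = 1 + 9/20*h_A + 1/20*h_B + 3/10*h_C + 1/5*h_D
  h_B = 1 + 3/5*h_A + 1/10*h_B + 3/20*h_C + 3/20*h_D
  h_C = 1 + 3/20*h_A + 1/10*h_B + 7/10*h_C + 1/20*h_D

Substituting h_D = 0 and rearranging gives the linear system (I - Q) h = 1:
  [11/20, -1/20, -3/10] . (h_A, h_B, h_C) = 1
  [-3/5, 9/10, -3/20] . (h_A, h_B, h_C) = 1
  [-3/20, -1/10, 3/10] . (h_A, h_B, h_C) = 1

Solving yields:
  h_A = 1540/191
  h_B = 1560/191
  h_C = 5780/573

Starting state is C, so the expected hitting time is h_C = 5780/573.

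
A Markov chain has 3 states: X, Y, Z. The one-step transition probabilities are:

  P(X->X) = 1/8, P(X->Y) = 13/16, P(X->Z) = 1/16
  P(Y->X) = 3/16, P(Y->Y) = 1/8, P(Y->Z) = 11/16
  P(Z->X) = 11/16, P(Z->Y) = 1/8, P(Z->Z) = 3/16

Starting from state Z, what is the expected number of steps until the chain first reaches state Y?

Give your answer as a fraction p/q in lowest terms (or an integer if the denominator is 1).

Answer: 400/171

Derivation:
Let h_i = expected steps to first reach Y from state i.
Boundary: h_Y = 0.
First-step equations for the other states:
  h_X = 1 + 1/8*h_X + 13/16*h_Y + 1/16*h_Z
  h_Z = 1 + 11/16*h_X + 1/8*h_Y + 3/16*h_Z

Substituting h_Y = 0 and rearranging gives the linear system (I - Q) h = 1:
  [7/8, -1/16] . (h_X, h_Z) = 1
  [-11/16, 13/16] . (h_X, h_Z) = 1

Solving yields:
  h_X = 224/171
  h_Z = 400/171

Starting state is Z, so the expected hitting time is h_Z = 400/171.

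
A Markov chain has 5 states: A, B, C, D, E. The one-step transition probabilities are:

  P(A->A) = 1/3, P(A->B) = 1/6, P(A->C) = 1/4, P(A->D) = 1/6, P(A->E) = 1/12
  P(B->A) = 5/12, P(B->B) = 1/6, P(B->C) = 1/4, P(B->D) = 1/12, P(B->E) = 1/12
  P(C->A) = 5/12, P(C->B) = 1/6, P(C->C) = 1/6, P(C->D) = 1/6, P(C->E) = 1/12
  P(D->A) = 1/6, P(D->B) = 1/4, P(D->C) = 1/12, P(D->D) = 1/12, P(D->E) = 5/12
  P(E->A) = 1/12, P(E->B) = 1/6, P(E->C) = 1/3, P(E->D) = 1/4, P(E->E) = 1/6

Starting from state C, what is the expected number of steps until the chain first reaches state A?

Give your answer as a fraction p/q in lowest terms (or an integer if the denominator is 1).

Let h_i = expected steps to first reach A from state i.
Boundary: h_A = 0.
First-step equations for the other states:
  h_B = 1 + 5/12*h_A + 1/6*h_B + 1/4*h_C + 1/12*h_D + 1/12*h_E
  h_C = 1 + 5/12*h_A + 1/6*h_B + 1/6*h_C + 1/6*h_D + 1/12*h_E
  h_D = 1 + 1/6*h_A + 1/4*h_B + 1/12*h_C + 1/12*h_D + 5/12*h_E
  h_E = 1 + 1/12*h_A + 1/6*h_B + 1/3*h_C + 1/4*h_D + 1/6*h_E

Substituting h_A = 0 and rearranging gives the linear system (I - Q) h = 1:
  [5/6, -1/4, -1/12, -1/12] . (h_B, h_C, h_D, h_E) = 1
  [-1/6, 5/6, -1/6, -1/12] . (h_B, h_C, h_D, h_E) = 1
  [-1/4, -1/12, 11/12, -5/12] . (h_B, h_C, h_D, h_E) = 1
  [-1/6, -1/3, -1/4, 5/6] . (h_B, h_C, h_D, h_E) = 1

Solving yields:
  h_B = 19560/6653
  h_C = 20148/6653
  h_D = 27204/6653
  h_E = 28116/6653

Starting state is C, so the expected hitting time is h_C = 20148/6653.

Answer: 20148/6653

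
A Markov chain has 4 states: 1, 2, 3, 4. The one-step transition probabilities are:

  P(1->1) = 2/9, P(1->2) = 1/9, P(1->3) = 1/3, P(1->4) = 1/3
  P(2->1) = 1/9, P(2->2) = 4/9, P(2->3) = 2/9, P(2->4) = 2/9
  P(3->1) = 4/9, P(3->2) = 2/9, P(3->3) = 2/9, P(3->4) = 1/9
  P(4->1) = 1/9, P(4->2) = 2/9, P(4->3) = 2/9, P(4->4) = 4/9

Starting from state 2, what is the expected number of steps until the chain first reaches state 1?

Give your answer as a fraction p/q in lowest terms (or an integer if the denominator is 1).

Let h_i = expected steps to first reach 1 from state i.
Boundary: h_1 = 0.
First-step equations for the other states:
  h_2 = 1 + 1/9*h_1 + 4/9*h_2 + 2/9*h_3 + 2/9*h_4
  h_3 = 1 + 4/9*h_1 + 2/9*h_2 + 2/9*h_3 + 1/9*h_4
  h_4 = 1 + 1/9*h_1 + 2/9*h_2 + 2/9*h_3 + 4/9*h_4

Substituting h_1 = 0 and rearranging gives the linear system (I - Q) h = 1:
  [5/9, -2/9, -2/9] . (h_2, h_3, h_4) = 1
  [-2/9, 7/9, -1/9] . (h_2, h_3, h_4) = 1
  [-2/9, -2/9, 5/9] . (h_2, h_3, h_4) = 1

Solving yields:
  h_2 = 27/5
  h_3 = 18/5
  h_4 = 27/5

Starting state is 2, so the expected hitting time is h_2 = 27/5.

Answer: 27/5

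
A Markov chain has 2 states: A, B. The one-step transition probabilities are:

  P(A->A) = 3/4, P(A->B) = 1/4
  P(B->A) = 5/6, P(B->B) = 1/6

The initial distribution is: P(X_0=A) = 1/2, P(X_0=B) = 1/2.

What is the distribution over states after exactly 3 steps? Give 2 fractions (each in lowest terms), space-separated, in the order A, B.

Propagating the distribution step by step (d_{t+1} = d_t * P):
d_0 = (A=1/2, B=1/2)
  d_1[A] = 1/2*3/4 + 1/2*5/6 = 19/24
  d_1[B] = 1/2*1/4 + 1/2*1/6 = 5/24
d_1 = (A=19/24, B=5/24)
  d_2[A] = 19/24*3/4 + 5/24*5/6 = 221/288
  d_2[B] = 19/24*1/4 + 5/24*1/6 = 67/288
d_2 = (A=221/288, B=67/288)
  d_3[A] = 221/288*3/4 + 67/288*5/6 = 2659/3456
  d_3[B] = 221/288*1/4 + 67/288*1/6 = 797/3456
d_3 = (A=2659/3456, B=797/3456)

Answer: 2659/3456 797/3456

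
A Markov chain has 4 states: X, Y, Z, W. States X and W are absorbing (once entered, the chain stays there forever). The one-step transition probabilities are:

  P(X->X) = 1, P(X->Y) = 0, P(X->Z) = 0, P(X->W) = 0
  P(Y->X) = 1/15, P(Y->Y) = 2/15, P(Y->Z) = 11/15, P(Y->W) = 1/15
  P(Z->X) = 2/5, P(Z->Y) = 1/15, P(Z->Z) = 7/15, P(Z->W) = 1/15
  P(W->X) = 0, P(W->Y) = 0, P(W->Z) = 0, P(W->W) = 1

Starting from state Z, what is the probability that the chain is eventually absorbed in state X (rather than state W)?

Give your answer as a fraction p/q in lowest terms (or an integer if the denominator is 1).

Let a_i = P(absorbed in X | start in state i).
Boundary conditions: a_X = 1, a_W = 0.
For each transient state i, a_i = sum_j P(i->j) * a_j:
  a_Y = 1/15*a_X + 2/15*a_Y + 11/15*a_Z + 1/15*a_W
  a_Z = 2/5*a_X + 1/15*a_Y + 7/15*a_Z + 1/15*a_W

Substituting a_X = 1 and a_W = 0, rearrange to (I - Q) a = r where r[i] = P(i -> X):
  [13/15, -11/15] . (a_Y, a_Z) = 1/15
  [-1/15, 8/15] . (a_Y, a_Z) = 2/5

Solving yields:
  a_Y = 74/93
  a_Z = 79/93

Starting state is Z, so the absorption probability is a_Z = 79/93.

Answer: 79/93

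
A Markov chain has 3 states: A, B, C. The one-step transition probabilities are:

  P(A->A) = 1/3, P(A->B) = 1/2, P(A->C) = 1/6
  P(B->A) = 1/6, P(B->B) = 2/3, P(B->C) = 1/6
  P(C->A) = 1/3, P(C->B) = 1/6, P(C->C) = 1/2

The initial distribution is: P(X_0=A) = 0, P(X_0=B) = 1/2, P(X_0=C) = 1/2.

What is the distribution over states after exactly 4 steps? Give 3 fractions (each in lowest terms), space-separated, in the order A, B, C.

Answer: 655/2592 427/864 41/162

Derivation:
Propagating the distribution step by step (d_{t+1} = d_t * P):
d_0 = (A=0, B=1/2, C=1/2)
  d_1[A] = 0*1/3 + 1/2*1/6 + 1/2*1/3 = 1/4
  d_1[B] = 0*1/2 + 1/2*2/3 + 1/2*1/6 = 5/12
  d_1[C] = 0*1/6 + 1/2*1/6 + 1/2*1/2 = 1/3
d_1 = (A=1/4, B=5/12, C=1/3)
  d_2[A] = 1/4*1/3 + 5/12*1/6 + 1/3*1/3 = 19/72
  d_2[B] = 1/4*1/2 + 5/12*2/3 + 1/3*1/6 = 11/24
  d_2[C] = 1/4*1/6 + 5/12*1/6 + 1/3*1/2 = 5/18
d_2 = (A=19/72, B=11/24, C=5/18)
  d_3[A] = 19/72*1/3 + 11/24*1/6 + 5/18*1/3 = 37/144
  d_3[B] = 19/72*1/2 + 11/24*2/3 + 5/18*1/6 = 209/432
  d_3[C] = 19/72*1/6 + 11/24*1/6 + 5/18*1/2 = 7/27
d_3 = (A=37/144, B=209/432, C=7/27)
  d_4[A] = 37/144*1/3 + 209/432*1/6 + 7/27*1/3 = 655/2592
  d_4[B] = 37/144*1/2 + 209/432*2/3 + 7/27*1/6 = 427/864
  d_4[C] = 37/144*1/6 + 209/432*1/6 + 7/27*1/2 = 41/162
d_4 = (A=655/2592, B=427/864, C=41/162)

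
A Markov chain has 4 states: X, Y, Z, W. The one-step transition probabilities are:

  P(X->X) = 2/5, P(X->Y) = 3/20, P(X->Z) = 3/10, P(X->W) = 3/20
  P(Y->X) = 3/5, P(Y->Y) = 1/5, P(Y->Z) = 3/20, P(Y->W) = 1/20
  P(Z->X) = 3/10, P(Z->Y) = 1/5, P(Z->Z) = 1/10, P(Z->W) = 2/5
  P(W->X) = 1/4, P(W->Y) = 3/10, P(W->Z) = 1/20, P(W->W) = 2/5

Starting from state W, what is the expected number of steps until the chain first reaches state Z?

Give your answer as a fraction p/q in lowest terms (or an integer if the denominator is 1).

Answer: 7900/1329

Derivation:
Let h_i = expected steps to first reach Z from state i.
Boundary: h_Z = 0.
First-step equations for the other states:
  h_X = 1 + 2/5*h_X + 3/20*h_Y + 3/10*h_Z + 3/20*h_W
  h_Y = 1 + 3/5*h_X + 1/5*h_Y + 3/20*h_Z + 1/20*h_W
  h_W = 1 + 1/4*h_X + 3/10*h_Y + 1/20*h_Z + 2/5*h_W

Substituting h_Z = 0 and rearranging gives the linear system (I - Q) h = 1:
  [3/5, -3/20, -3/20] . (h_X, h_Y, h_W) = 1
  [-3/5, 4/5, -1/20] . (h_X, h_Y, h_W) = 1
  [-1/4, -3/10, 3/5] . (h_X, h_Y, h_W) = 1

Solving yields:
  h_X = 1940/443
  h_Y = 6520/1329
  h_W = 7900/1329

Starting state is W, so the expected hitting time is h_W = 7900/1329.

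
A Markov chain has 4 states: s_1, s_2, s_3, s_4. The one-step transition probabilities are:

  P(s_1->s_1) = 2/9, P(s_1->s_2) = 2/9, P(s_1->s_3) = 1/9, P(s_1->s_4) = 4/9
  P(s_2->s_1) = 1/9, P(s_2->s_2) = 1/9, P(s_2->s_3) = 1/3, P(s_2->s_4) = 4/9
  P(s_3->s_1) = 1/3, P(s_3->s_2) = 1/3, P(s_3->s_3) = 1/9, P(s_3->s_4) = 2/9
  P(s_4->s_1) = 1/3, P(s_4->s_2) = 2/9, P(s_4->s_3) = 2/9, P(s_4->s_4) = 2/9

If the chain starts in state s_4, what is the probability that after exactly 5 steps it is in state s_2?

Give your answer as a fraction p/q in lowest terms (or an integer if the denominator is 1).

Answer: 4321/19683

Derivation:
Computing P^5 by repeated multiplication:
P^1 =
  s_1: [2/9, 2/9, 1/9, 4/9]
  s_2: [1/9, 1/9, 1/3, 4/9]
  s_3: [1/3, 1/3, 1/9, 2/9]
  s_4: [1/3, 2/9, 2/9, 2/9]
P^2 =
  s_1: [7/27, 17/81, 17/81, 26/81]
  s_2: [8/27, 20/81, 5/27, 22/81]
  s_3: [2/9, 16/81, 17/81, 10/27]
  s_4: [20/81, 2/9, 5/27, 28/81]
P^3 =
  s_1: [188/729, 2/9, 47/243, 238/729]
  s_2: [179/729, 157/729, 143/729, 250/729]
  s_3: [193/729, 163/729, 143/729, 230/729]
  s_4: [187/729, 53/243, 145/729, 238/729]
P^4 =
  s_1: [1675/6561, 479/2187, 1291/6561, 2158/6561]
  s_2: [1694/6561, 1444/6561, 431/2187, 710/2187]
  s_3: [556/2187, 1438/6561, 1285/6561, 2170/6561]
  s_4: [1682/6561, 1444/6561, 1285/6561, 2150/6561]
P^5 =
  s_1: [15134/59049, 12976/59049, 11593/59049, 19346/59049]
  s_2: [15101/59049, 12971/59049, 11579/59049, 6466/19683]
  s_3: [15139/59049, 1441/6561, 3869/19683, 19334/59049]
  s_4: [15113/59049, 4321/19683, 11599/59049, 6458/19683]

(P^5)[s_4 -> s_2] = 4321/19683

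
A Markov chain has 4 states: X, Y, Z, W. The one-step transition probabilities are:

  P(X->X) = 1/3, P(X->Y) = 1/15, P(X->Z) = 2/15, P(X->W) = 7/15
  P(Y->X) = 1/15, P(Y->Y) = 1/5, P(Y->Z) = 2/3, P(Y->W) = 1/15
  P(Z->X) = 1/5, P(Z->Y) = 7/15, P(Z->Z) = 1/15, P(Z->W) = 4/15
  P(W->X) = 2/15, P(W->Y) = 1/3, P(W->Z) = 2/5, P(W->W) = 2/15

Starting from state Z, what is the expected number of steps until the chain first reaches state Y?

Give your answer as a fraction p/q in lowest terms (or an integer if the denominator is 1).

Answer: 280/97

Derivation:
Let h_i = expected steps to first reach Y from state i.
Boundary: h_Y = 0.
First-step equations for the other states:
  h_X = 1 + 1/3*h_X + 1/15*h_Y + 2/15*h_Z + 7/15*h_W
  h_Z = 1 + 1/5*h_X + 7/15*h_Y + 1/15*h_Z + 4/15*h_W
  h_W = 1 + 2/15*h_X + 1/3*h_Y + 2/5*h_Z + 2/15*h_W

Substituting h_Y = 0 and rearranging gives the linear system (I - Q) h = 1:
  [2/3, -2/15, -7/15] . (h_X, h_Z, h_W) = 1
  [-1/5, 14/15, -4/15] . (h_X, h_Z, h_W) = 1
  [-2/15, -2/5, 13/15] . (h_X, h_Z, h_W) = 1

Solving yields:
  h_X = 415/97
  h_Z = 280/97
  h_W = 305/97

Starting state is Z, so the expected hitting time is h_Z = 280/97.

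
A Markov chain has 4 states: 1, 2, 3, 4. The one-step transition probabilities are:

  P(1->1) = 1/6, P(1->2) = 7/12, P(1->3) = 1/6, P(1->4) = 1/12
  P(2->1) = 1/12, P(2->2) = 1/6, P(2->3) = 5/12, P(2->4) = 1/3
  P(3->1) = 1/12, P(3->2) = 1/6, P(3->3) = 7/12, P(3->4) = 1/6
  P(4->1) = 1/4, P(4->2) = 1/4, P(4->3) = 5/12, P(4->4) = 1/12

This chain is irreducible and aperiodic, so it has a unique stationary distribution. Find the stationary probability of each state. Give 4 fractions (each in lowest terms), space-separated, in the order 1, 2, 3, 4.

Answer: 35/283 66/283 131/283 51/283

Derivation:
The stationary distribution satisfies pi = pi * P, i.e.:
  pi_1 = 1/6*pi_1 + 1/12*pi_2 + 1/12*pi_3 + 1/4*pi_4
  pi_2 = 7/12*pi_1 + 1/6*pi_2 + 1/6*pi_3 + 1/4*pi_4
  pi_3 = 1/6*pi_1 + 5/12*pi_2 + 7/12*pi_3 + 5/12*pi_4
  pi_4 = 1/12*pi_1 + 1/3*pi_2 + 1/6*pi_3 + 1/12*pi_4
with normalization: pi_1 + pi_2 + pi_3 + pi_4 = 1.

Using the first 3 balance equations plus normalization, the linear system A*pi = b is:
  [-5/6, 1/12, 1/12, 1/4] . pi = 0
  [7/12, -5/6, 1/6, 1/4] . pi = 0
  [1/6, 5/12, -5/12, 5/12] . pi = 0
  [1, 1, 1, 1] . pi = 1

Solving yields:
  pi_1 = 35/283
  pi_2 = 66/283
  pi_3 = 131/283
  pi_4 = 51/283

Verification (pi * P):
  35/283*1/6 + 66/283*1/12 + 131/283*1/12 + 51/283*1/4 = 35/283 = pi_1  (ok)
  35/283*7/12 + 66/283*1/6 + 131/283*1/6 + 51/283*1/4 = 66/283 = pi_2  (ok)
  35/283*1/6 + 66/283*5/12 + 131/283*7/12 + 51/283*5/12 = 131/283 = pi_3  (ok)
  35/283*1/12 + 66/283*1/3 + 131/283*1/6 + 51/283*1/12 = 51/283 = pi_4  (ok)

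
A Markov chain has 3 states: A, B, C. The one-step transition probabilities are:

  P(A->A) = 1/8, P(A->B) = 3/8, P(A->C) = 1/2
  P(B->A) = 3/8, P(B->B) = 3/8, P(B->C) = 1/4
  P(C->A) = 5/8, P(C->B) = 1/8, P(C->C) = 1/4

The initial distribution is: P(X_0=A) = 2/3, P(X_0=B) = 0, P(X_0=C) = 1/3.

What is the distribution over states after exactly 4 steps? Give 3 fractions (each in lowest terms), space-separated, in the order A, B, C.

Answer: 575/1536 147/512 65/192

Derivation:
Propagating the distribution step by step (d_{t+1} = d_t * P):
d_0 = (A=2/3, B=0, C=1/3)
  d_1[A] = 2/3*1/8 + 0*3/8 + 1/3*5/8 = 7/24
  d_1[B] = 2/3*3/8 + 0*3/8 + 1/3*1/8 = 7/24
  d_1[C] = 2/3*1/2 + 0*1/4 + 1/3*1/4 = 5/12
d_1 = (A=7/24, B=7/24, C=5/12)
  d_2[A] = 7/24*1/8 + 7/24*3/8 + 5/12*5/8 = 13/32
  d_2[B] = 7/24*3/8 + 7/24*3/8 + 5/12*1/8 = 13/48
  d_2[C] = 7/24*1/2 + 7/24*1/4 + 5/12*1/4 = 31/96
d_2 = (A=13/32, B=13/48, C=31/96)
  d_3[A] = 13/32*1/8 + 13/48*3/8 + 31/96*5/8 = 17/48
  d_3[B] = 13/32*3/8 + 13/48*3/8 + 31/96*1/8 = 113/384
  d_3[C] = 13/32*1/2 + 13/48*1/4 + 31/96*1/4 = 45/128
d_3 = (A=17/48, B=113/384, C=45/128)
  d_4[A] = 17/48*1/8 + 113/384*3/8 + 45/128*5/8 = 575/1536
  d_4[B] = 17/48*3/8 + 113/384*3/8 + 45/128*1/8 = 147/512
  d_4[C] = 17/48*1/2 + 113/384*1/4 + 45/128*1/4 = 65/192
d_4 = (A=575/1536, B=147/512, C=65/192)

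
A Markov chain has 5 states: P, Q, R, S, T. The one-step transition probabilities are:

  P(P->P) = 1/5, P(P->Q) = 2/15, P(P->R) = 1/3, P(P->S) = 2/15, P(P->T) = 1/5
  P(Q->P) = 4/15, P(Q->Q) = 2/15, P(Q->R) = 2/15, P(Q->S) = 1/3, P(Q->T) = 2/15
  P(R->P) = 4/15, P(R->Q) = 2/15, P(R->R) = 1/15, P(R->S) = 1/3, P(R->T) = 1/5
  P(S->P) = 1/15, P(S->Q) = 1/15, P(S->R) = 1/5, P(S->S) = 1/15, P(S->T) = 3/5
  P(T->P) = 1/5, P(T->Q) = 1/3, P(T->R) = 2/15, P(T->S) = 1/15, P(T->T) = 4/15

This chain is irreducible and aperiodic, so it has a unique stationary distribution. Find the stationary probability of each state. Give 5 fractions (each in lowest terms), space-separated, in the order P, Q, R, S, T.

Answer: 13693/68386 6051/34193 11857/68386 11861/68386 18873/68386

Derivation:
The stationary distribution satisfies pi = pi * P, i.e.:
  pi_P = 1/5*pi_P + 4/15*pi_Q + 4/15*pi_R + 1/15*pi_S + 1/5*pi_T
  pi_Q = 2/15*pi_P + 2/15*pi_Q + 2/15*pi_R + 1/15*pi_S + 1/3*pi_T
  pi_R = 1/3*pi_P + 2/15*pi_Q + 1/15*pi_R + 1/5*pi_S + 2/15*pi_T
  pi_S = 2/15*pi_P + 1/3*pi_Q + 1/3*pi_R + 1/15*pi_S + 1/15*pi_T
  pi_T = 1/5*pi_P + 2/15*pi_Q + 1/5*pi_R + 3/5*pi_S + 4/15*pi_T
with normalization: pi_P + pi_Q + pi_R + pi_S + pi_T = 1.

Using the first 4 balance equations plus normalization, the linear system A*pi = b is:
  [-4/5, 4/15, 4/15, 1/15, 1/5] . pi = 0
  [2/15, -13/15, 2/15, 1/15, 1/3] . pi = 0
  [1/3, 2/15, -14/15, 1/5, 2/15] . pi = 0
  [2/15, 1/3, 1/3, -14/15, 1/15] . pi = 0
  [1, 1, 1, 1, 1] . pi = 1

Solving yields:
  pi_P = 13693/68386
  pi_Q = 6051/34193
  pi_R = 11857/68386
  pi_S = 11861/68386
  pi_T = 18873/68386

Verification (pi * P):
  13693/68386*1/5 + 6051/34193*4/15 + 11857/68386*4/15 + 11861/68386*1/15 + 18873/68386*1/5 = 13693/68386 = pi_P  (ok)
  13693/68386*2/15 + 6051/34193*2/15 + 11857/68386*2/15 + 11861/68386*1/15 + 18873/68386*1/3 = 6051/34193 = pi_Q  (ok)
  13693/68386*1/3 + 6051/34193*2/15 + 11857/68386*1/15 + 11861/68386*1/5 + 18873/68386*2/15 = 11857/68386 = pi_R  (ok)
  13693/68386*2/15 + 6051/34193*1/3 + 11857/68386*1/3 + 11861/68386*1/15 + 18873/68386*1/15 = 11861/68386 = pi_S  (ok)
  13693/68386*1/5 + 6051/34193*2/15 + 11857/68386*1/5 + 11861/68386*3/5 + 18873/68386*4/15 = 18873/68386 = pi_T  (ok)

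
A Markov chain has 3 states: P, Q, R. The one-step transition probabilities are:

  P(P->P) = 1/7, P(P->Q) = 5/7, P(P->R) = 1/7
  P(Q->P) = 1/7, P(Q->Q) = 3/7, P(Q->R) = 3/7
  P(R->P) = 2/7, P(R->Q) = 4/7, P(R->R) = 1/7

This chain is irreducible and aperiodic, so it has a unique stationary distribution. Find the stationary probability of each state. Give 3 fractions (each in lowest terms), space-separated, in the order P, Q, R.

The stationary distribution satisfies pi = pi * P, i.e.:
  pi_P = 1/7*pi_P + 1/7*pi_Q + 2/7*pi_R
  pi_Q = 5/7*pi_P + 3/7*pi_Q + 4/7*pi_R
  pi_R = 1/7*pi_P + 3/7*pi_Q + 1/7*pi_R
with normalization: pi_P + pi_Q + pi_R = 1.

Using the first 2 balance equations plus normalization, the linear system A*pi = b is:
  [-6/7, 1/7, 2/7] . pi = 0
  [5/7, -4/7, 4/7] . pi = 0
  [1, 1, 1] . pi = 1

Solving yields:
  pi_P = 12/65
  pi_Q = 34/65
  pi_R = 19/65

Verification (pi * P):
  12/65*1/7 + 34/65*1/7 + 19/65*2/7 = 12/65 = pi_P  (ok)
  12/65*5/7 + 34/65*3/7 + 19/65*4/7 = 34/65 = pi_Q  (ok)
  12/65*1/7 + 34/65*3/7 + 19/65*1/7 = 19/65 = pi_R  (ok)

Answer: 12/65 34/65 19/65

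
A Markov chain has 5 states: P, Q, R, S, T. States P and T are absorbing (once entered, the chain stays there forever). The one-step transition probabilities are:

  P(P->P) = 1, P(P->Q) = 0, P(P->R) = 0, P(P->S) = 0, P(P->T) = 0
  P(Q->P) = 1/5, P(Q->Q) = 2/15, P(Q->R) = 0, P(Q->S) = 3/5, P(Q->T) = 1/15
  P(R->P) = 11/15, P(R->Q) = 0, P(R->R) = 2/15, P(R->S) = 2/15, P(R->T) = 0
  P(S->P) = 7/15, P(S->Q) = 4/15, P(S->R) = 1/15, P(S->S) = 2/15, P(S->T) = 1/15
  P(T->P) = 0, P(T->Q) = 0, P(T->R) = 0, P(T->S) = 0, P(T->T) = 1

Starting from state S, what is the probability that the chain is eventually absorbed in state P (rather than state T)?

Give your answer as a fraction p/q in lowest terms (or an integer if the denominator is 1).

Answer: 114/131

Derivation:
Let a_i = P(absorbed in P | start in state i).
Boundary conditions: a_P = 1, a_T = 0.
For each transient state i, a_i = sum_j P(i->j) * a_j:
  a_Q = 1/5*a_P + 2/15*a_Q + 0*a_R + 3/5*a_S + 1/15*a_T
  a_R = 11/15*a_P + 0*a_Q + 2/15*a_R + 2/15*a_S + 0*a_T
  a_S = 7/15*a_P + 4/15*a_Q + 1/15*a_R + 2/15*a_S + 1/15*a_T

Substituting a_P = 1 and a_T = 0, rearrange to (I - Q) a = r where r[i] = P(i -> P):
  [13/15, 0, -3/5] . (a_Q, a_R, a_S) = 1/5
  [0, 13/15, -2/15] . (a_Q, a_R, a_S) = 11/15
  [-4/15, -1/15, 13/15] . (a_Q, a_R, a_S) = 7/15

Solving yields:
  a_Q = 1419/1703
  a_R = 1669/1703
  a_S = 114/131

Starting state is S, so the absorption probability is a_S = 114/131.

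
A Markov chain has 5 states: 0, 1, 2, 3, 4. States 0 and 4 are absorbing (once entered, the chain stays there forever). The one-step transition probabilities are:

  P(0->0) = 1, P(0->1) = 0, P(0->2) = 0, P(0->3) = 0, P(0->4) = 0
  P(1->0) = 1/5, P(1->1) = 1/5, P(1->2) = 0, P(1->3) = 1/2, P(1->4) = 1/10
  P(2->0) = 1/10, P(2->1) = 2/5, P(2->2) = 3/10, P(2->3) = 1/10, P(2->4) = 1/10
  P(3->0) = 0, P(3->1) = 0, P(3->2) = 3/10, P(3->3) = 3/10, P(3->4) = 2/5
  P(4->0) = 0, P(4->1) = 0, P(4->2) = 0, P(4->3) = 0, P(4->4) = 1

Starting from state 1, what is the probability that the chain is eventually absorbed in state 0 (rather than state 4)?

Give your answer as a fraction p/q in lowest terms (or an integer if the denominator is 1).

Let a_i = P(absorbed in 0 | start in state i).
Boundary conditions: a_0 = 1, a_4 = 0.
For each transient state i, a_i = sum_j P(i->j) * a_j:
  a_1 = 1/5*a_0 + 1/5*a_1 + 0*a_2 + 1/2*a_3 + 1/10*a_4
  a_2 = 1/10*a_0 + 2/5*a_1 + 3/10*a_2 + 1/10*a_3 + 1/10*a_4
  a_3 = 0*a_0 + 0*a_1 + 3/10*a_2 + 3/10*a_3 + 2/5*a_4

Substituting a_0 = 1 and a_4 = 0, rearrange to (I - Q) a = r where r[i] = P(i -> 0):
  [4/5, 0, -1/2] . (a_1, a_2, a_3) = 1/5
  [-2/5, 7/10, -1/10] . (a_1, a_2, a_3) = 1/10
  [0, -3/10, 7/10] . (a_1, a_2, a_3) = 0

Solving yields:
  a_1 = 107/308
  a_2 = 4/11
  a_3 = 12/77

Starting state is 1, so the absorption probability is a_1 = 107/308.

Answer: 107/308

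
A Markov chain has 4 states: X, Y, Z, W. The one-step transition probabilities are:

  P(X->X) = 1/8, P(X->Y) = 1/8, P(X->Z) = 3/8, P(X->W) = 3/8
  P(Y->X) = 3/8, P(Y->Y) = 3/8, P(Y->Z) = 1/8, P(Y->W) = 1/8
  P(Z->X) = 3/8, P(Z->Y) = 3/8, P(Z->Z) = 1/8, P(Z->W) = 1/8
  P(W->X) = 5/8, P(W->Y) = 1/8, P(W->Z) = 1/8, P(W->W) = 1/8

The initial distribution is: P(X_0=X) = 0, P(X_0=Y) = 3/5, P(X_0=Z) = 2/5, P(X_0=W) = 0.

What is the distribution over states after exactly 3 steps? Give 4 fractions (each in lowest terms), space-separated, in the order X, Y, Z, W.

Propagating the distribution step by step (d_{t+1} = d_t * P):
d_0 = (X=0, Y=3/5, Z=2/5, W=0)
  d_1[X] = 0*1/8 + 3/5*3/8 + 2/5*3/8 + 0*5/8 = 3/8
  d_1[Y] = 0*1/8 + 3/5*3/8 + 2/5*3/8 + 0*1/8 = 3/8
  d_1[Z] = 0*3/8 + 3/5*1/8 + 2/5*1/8 + 0*1/8 = 1/8
  d_1[W] = 0*3/8 + 3/5*1/8 + 2/5*1/8 + 0*1/8 = 1/8
d_1 = (X=3/8, Y=3/8, Z=1/8, W=1/8)
  d_2[X] = 3/8*1/8 + 3/8*3/8 + 1/8*3/8 + 1/8*5/8 = 5/16
  d_2[Y] = 3/8*1/8 + 3/8*3/8 + 1/8*3/8 + 1/8*1/8 = 1/4
  d_2[Z] = 3/8*3/8 + 3/8*1/8 + 1/8*1/8 + 1/8*1/8 = 7/32
  d_2[W] = 3/8*3/8 + 3/8*1/8 + 1/8*1/8 + 1/8*1/8 = 7/32
d_2 = (X=5/16, Y=1/4, Z=7/32, W=7/32)
  d_3[X] = 5/16*1/8 + 1/4*3/8 + 7/32*3/8 + 7/32*5/8 = 45/128
  d_3[Y] = 5/16*1/8 + 1/4*3/8 + 7/32*3/8 + 7/32*1/8 = 31/128
  d_3[Z] = 5/16*3/8 + 1/4*1/8 + 7/32*1/8 + 7/32*1/8 = 13/64
  d_3[W] = 5/16*3/8 + 1/4*1/8 + 7/32*1/8 + 7/32*1/8 = 13/64
d_3 = (X=45/128, Y=31/128, Z=13/64, W=13/64)

Answer: 45/128 31/128 13/64 13/64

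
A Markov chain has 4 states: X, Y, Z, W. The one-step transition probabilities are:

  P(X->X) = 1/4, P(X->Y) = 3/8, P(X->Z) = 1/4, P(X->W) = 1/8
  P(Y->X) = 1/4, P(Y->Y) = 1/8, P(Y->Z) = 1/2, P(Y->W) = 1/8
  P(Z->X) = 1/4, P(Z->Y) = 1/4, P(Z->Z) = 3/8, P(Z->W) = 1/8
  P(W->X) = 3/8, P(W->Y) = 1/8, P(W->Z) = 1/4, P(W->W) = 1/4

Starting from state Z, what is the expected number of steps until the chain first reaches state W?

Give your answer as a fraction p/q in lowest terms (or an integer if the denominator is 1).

Let h_i = expected steps to first reach W from state i.
Boundary: h_W = 0.
First-step equations for the other states:
  h_X = 1 + 1/4*h_X + 3/8*h_Y + 1/4*h_Z + 1/8*h_W
  h_Y = 1 + 1/4*h_X + 1/8*h_Y + 1/2*h_Z + 1/8*h_W
  h_Z = 1 + 1/4*h_X + 1/4*h_Y + 3/8*h_Z + 1/8*h_W

Substituting h_W = 0 and rearranging gives the linear system (I - Q) h = 1:
  [3/4, -3/8, -1/4] . (h_X, h_Y, h_Z) = 1
  [-1/4, 7/8, -1/2] . (h_X, h_Y, h_Z) = 1
  [-1/4, -1/4, 5/8] . (h_X, h_Y, h_Z) = 1

Solving yields:
  h_X = 8
  h_Y = 8
  h_Z = 8

Starting state is Z, so the expected hitting time is h_Z = 8.

Answer: 8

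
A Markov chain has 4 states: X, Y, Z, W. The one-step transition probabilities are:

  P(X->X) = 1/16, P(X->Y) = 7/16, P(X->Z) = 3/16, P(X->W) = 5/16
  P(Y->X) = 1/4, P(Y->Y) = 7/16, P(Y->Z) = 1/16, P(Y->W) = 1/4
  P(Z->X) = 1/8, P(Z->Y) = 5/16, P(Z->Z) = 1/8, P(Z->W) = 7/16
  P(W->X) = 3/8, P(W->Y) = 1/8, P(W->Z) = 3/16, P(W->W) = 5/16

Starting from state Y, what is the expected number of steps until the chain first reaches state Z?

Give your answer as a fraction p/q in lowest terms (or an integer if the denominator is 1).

Let h_i = expected steps to first reach Z from state i.
Boundary: h_Z = 0.
First-step equations for the other states:
  h_X = 1 + 1/16*h_X + 7/16*h_Y + 3/16*h_Z + 5/16*h_W
  h_Y = 1 + 1/4*h_X + 7/16*h_Y + 1/16*h_Z + 1/4*h_W
  h_W = 1 + 3/8*h_X + 1/8*h_Y + 3/16*h_Z + 5/16*h_W

Substituting h_Z = 0 and rearranging gives the linear system (I - Q) h = 1:
  [15/16, -7/16, -5/16] . (h_X, h_Y, h_W) = 1
  [-1/4, 9/16, -1/4] . (h_X, h_Y, h_W) = 1
  [-3/8, -1/8, 11/16] . (h_X, h_Y, h_W) = 1

Solving yields:
  h_X = 4016/579
  h_Y = 4528/579
  h_W = 3856/579

Starting state is Y, so the expected hitting time is h_Y = 4528/579.

Answer: 4528/579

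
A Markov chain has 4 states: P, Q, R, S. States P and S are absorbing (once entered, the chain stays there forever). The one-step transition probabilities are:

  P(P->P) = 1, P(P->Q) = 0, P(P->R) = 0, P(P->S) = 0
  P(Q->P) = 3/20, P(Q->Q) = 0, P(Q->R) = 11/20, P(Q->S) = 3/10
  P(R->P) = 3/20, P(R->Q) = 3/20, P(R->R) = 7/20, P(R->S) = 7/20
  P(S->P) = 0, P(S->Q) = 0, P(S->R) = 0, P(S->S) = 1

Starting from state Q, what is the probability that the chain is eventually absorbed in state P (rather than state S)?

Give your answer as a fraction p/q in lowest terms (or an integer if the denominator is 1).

Let a_i = P(absorbed in P | start in state i).
Boundary conditions: a_P = 1, a_S = 0.
For each transient state i, a_i = sum_j P(i->j) * a_j:
  a_Q = 3/20*a_P + 0*a_Q + 11/20*a_R + 3/10*a_S
  a_R = 3/20*a_P + 3/20*a_Q + 7/20*a_R + 7/20*a_S

Substituting a_P = 1 and a_S = 0, rearrange to (I - Q) a = r where r[i] = P(i -> P):
  [1, -11/20] . (a_Q, a_R) = 3/20
  [-3/20, 13/20] . (a_Q, a_R) = 3/20

Solving yields:
  a_Q = 72/227
  a_R = 69/227

Starting state is Q, so the absorption probability is a_Q = 72/227.

Answer: 72/227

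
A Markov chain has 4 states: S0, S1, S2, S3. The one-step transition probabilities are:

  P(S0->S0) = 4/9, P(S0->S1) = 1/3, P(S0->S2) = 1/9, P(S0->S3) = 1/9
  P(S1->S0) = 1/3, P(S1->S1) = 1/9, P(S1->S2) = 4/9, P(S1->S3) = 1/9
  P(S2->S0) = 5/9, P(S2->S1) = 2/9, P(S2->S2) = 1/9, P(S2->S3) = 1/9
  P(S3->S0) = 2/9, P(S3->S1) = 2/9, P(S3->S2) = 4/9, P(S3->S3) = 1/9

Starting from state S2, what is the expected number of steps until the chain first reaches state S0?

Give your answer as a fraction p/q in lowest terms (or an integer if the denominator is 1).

Answer: 135/64

Derivation:
Let h_i = expected steps to first reach S0 from state i.
Boundary: h_S0 = 0.
First-step equations for the other states:
  h_S1 = 1 + 1/3*h_S0 + 1/9*h_S1 + 4/9*h_S2 + 1/9*h_S3
  h_S2 = 1 + 5/9*h_S0 + 2/9*h_S1 + 1/9*h_S2 + 1/9*h_S3
  h_S3 = 1 + 2/9*h_S0 + 2/9*h_S1 + 4/9*h_S2 + 1/9*h_S3

Substituting h_S0 = 0 and rearranging gives the linear system (I - Q) h = 1:
  [8/9, -4/9, -1/9] . (h_S1, h_S2, h_S3) = 1
  [-2/9, 8/9, -1/9] . (h_S1, h_S2, h_S3) = 1
  [-2/9, -4/9, 8/9] . (h_S1, h_S2, h_S3) = 1

Solving yields:
  h_S1 = 81/32
  h_S2 = 135/64
  h_S3 = 45/16

Starting state is S2, so the expected hitting time is h_S2 = 135/64.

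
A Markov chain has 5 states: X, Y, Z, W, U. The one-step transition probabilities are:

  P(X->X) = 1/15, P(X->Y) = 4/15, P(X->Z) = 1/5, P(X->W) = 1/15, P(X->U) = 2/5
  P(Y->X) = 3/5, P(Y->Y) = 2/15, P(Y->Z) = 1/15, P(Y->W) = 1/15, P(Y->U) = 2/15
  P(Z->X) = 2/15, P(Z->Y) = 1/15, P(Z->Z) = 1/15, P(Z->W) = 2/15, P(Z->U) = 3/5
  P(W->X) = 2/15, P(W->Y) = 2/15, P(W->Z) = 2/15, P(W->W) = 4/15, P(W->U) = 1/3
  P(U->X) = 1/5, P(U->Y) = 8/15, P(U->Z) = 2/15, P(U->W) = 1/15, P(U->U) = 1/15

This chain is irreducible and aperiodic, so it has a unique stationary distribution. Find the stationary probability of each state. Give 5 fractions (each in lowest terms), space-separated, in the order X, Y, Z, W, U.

The stationary distribution satisfies pi = pi * P, i.e.:
  pi_X = 1/15*pi_X + 3/5*pi_Y + 2/15*pi_Z + 2/15*pi_W + 1/5*pi_U
  pi_Y = 4/15*pi_X + 2/15*pi_Y + 1/15*pi_Z + 2/15*pi_W + 8/15*pi_U
  pi_Z = 1/5*pi_X + 1/15*pi_Y + 1/15*pi_Z + 2/15*pi_W + 2/15*pi_U
  pi_W = 1/15*pi_X + 1/15*pi_Y + 2/15*pi_Z + 4/15*pi_W + 1/15*pi_U
  pi_U = 2/5*pi_X + 2/15*pi_Y + 3/5*pi_Z + 1/3*pi_W + 1/15*pi_U
with normalization: pi_X + pi_Y + pi_Z + pi_W + pi_U = 1.

Using the first 4 balance equations plus normalization, the linear system A*pi = b is:
  [-14/15, 3/5, 2/15, 2/15, 1/5] . pi = 0
  [4/15, -13/15, 1/15, 2/15, 8/15] . pi = 0
  [1/5, 1/15, -14/15, 2/15, 2/15] . pi = 0
  [1/15, 1/15, 2/15, -11/15, 1/15] . pi = 0
  [1, 1, 1, 1, 1] . pi = 1

Solving yields:
  pi_X = 18609/72487
  pi_Y = 19119/72487
  pi_Z = 9029/72487
  pi_W = 6793/72487
  pi_U = 18937/72487

Verification (pi * P):
  18609/72487*1/15 + 19119/72487*3/5 + 9029/72487*2/15 + 6793/72487*2/15 + 18937/72487*1/5 = 18609/72487 = pi_X  (ok)
  18609/72487*4/15 + 19119/72487*2/15 + 9029/72487*1/15 + 6793/72487*2/15 + 18937/72487*8/15 = 19119/72487 = pi_Y  (ok)
  18609/72487*1/5 + 19119/72487*1/15 + 9029/72487*1/15 + 6793/72487*2/15 + 18937/72487*2/15 = 9029/72487 = pi_Z  (ok)
  18609/72487*1/15 + 19119/72487*1/15 + 9029/72487*2/15 + 6793/72487*4/15 + 18937/72487*1/15 = 6793/72487 = pi_W  (ok)
  18609/72487*2/5 + 19119/72487*2/15 + 9029/72487*3/5 + 6793/72487*1/3 + 18937/72487*1/15 = 18937/72487 = pi_U  (ok)

Answer: 18609/72487 19119/72487 9029/72487 6793/72487 18937/72487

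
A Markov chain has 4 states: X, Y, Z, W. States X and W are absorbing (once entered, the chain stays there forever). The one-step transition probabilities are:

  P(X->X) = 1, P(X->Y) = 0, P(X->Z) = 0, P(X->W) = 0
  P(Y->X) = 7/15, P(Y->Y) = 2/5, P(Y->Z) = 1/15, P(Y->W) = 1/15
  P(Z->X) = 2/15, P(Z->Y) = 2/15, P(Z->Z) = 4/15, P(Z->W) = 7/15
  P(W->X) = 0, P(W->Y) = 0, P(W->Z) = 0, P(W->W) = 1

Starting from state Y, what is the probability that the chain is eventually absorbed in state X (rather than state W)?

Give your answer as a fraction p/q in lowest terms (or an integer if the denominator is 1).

Answer: 79/97

Derivation:
Let a_i = P(absorbed in X | start in state i).
Boundary conditions: a_X = 1, a_W = 0.
For each transient state i, a_i = sum_j P(i->j) * a_j:
  a_Y = 7/15*a_X + 2/5*a_Y + 1/15*a_Z + 1/15*a_W
  a_Z = 2/15*a_X + 2/15*a_Y + 4/15*a_Z + 7/15*a_W

Substituting a_X = 1 and a_W = 0, rearrange to (I - Q) a = r where r[i] = P(i -> X):
  [3/5, -1/15] . (a_Y, a_Z) = 7/15
  [-2/15, 11/15] . (a_Y, a_Z) = 2/15

Solving yields:
  a_Y = 79/97
  a_Z = 32/97

Starting state is Y, so the absorption probability is a_Y = 79/97.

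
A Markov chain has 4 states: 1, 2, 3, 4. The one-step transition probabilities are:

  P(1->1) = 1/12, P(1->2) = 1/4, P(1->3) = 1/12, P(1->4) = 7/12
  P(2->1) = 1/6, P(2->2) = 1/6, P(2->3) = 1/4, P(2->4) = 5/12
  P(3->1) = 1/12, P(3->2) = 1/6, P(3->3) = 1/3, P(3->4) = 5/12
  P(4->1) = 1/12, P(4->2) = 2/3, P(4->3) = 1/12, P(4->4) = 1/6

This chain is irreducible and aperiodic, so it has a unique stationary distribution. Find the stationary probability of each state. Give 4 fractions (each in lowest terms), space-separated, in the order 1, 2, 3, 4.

The stationary distribution satisfies pi = pi * P, i.e.:
  pi_1 = 1/12*pi_1 + 1/6*pi_2 + 1/12*pi_3 + 1/12*pi_4
  pi_2 = 1/4*pi_1 + 1/6*pi_2 + 1/6*pi_3 + 2/3*pi_4
  pi_3 = 1/12*pi_1 + 1/4*pi_2 + 1/3*pi_3 + 1/12*pi_4
  pi_4 = 7/12*pi_1 + 5/12*pi_2 + 5/12*pi_3 + 1/6*pi_4
with normalization: pi_1 + pi_2 + pi_3 + pi_4 = 1.

Using the first 3 balance equations plus normalization, the linear system A*pi = b is:
  [-11/12, 1/6, 1/12, 1/12] . pi = 0
  [1/4, -5/6, 1/6, 2/3] . pi = 0
  [1/12, 1/4, -2/3, 1/12] . pi = 0
  [1, 1, 1, 1] . pi = 1

Solving yields:
  pi_1 = 80/711
  pi_2 = 83/237
  pi_3 = 403/2133
  pi_4 = 743/2133

Verification (pi * P):
  80/711*1/12 + 83/237*1/6 + 403/2133*1/12 + 743/2133*1/12 = 80/711 = pi_1  (ok)
  80/711*1/4 + 83/237*1/6 + 403/2133*1/6 + 743/2133*2/3 = 83/237 = pi_2  (ok)
  80/711*1/12 + 83/237*1/4 + 403/2133*1/3 + 743/2133*1/12 = 403/2133 = pi_3  (ok)
  80/711*7/12 + 83/237*5/12 + 403/2133*5/12 + 743/2133*1/6 = 743/2133 = pi_4  (ok)

Answer: 80/711 83/237 403/2133 743/2133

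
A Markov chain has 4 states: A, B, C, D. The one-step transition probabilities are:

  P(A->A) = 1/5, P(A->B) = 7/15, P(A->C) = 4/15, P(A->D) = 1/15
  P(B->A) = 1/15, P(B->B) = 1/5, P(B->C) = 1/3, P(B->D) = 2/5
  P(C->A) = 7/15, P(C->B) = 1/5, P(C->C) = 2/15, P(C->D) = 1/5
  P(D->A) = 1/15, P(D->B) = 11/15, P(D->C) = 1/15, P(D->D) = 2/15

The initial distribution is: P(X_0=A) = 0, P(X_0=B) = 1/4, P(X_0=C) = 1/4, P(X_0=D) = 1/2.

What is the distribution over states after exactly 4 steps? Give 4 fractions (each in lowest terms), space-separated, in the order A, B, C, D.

Propagating the distribution step by step (d_{t+1} = d_t * P):
d_0 = (A=0, B=1/4, C=1/4, D=1/2)
  d_1[A] = 0*1/5 + 1/4*1/15 + 1/4*7/15 + 1/2*1/15 = 1/6
  d_1[B] = 0*7/15 + 1/4*1/5 + 1/4*1/5 + 1/2*11/15 = 7/15
  d_1[C] = 0*4/15 + 1/4*1/3 + 1/4*2/15 + 1/2*1/15 = 3/20
  d_1[D] = 0*1/15 + 1/4*2/5 + 1/4*1/5 + 1/2*2/15 = 13/60
d_1 = (A=1/6, B=7/15, C=3/20, D=13/60)
  d_2[A] = 1/6*1/5 + 7/15*1/15 + 3/20*7/15 + 13/60*1/15 = 67/450
  d_2[B] = 1/6*7/15 + 7/15*1/5 + 3/20*1/5 + 13/60*11/15 = 9/25
  d_2[C] = 1/6*4/15 + 7/15*1/3 + 3/20*2/15 + 13/60*1/15 = 211/900
  d_2[D] = 1/6*1/15 + 7/15*2/5 + 3/20*1/5 + 13/60*2/15 = 77/300
d_2 = (A=67/450, B=9/25, C=211/900, D=77/300)
  d_3[A] = 67/450*1/5 + 9/25*1/15 + 211/900*7/15 + 77/300*1/15 = 1217/6750
  d_3[B] = 67/450*7/15 + 9/25*1/5 + 211/900*1/5 + 77/300*11/15 = 1271/3375
  d_3[C] = 67/450*4/15 + 9/25*1/3 + 211/900*2/15 + 77/300*1/15 = 2809/13500
  d_3[D] = 67/450*1/15 + 9/25*2/5 + 211/900*1/5 + 77/300*2/15 = 3173/13500
d_3 = (A=1217/6750, B=1271/3375, C=2809/13500, D=3173/13500)
  d_4[A] = 1217/6750*1/5 + 1271/3375*1/15 + 2809/13500*7/15 + 3173/13500*1/15 = 17611/101250
  d_4[B] = 1217/6750*7/15 + 1271/3375*1/5 + 2809/13500*1/5 + 3173/13500*11/15 = 3781/10125
  d_4[C] = 1217/6750*4/15 + 1271/3375*1/3 + 2809/13500*2/15 + 3173/13500*1/15 = 4883/22500
  d_4[D] = 1217/6750*1/15 + 1271/3375*2/5 + 2809/13500*1/5 + 3173/13500*2/15 = 47711/202500
d_4 = (A=17611/101250, B=3781/10125, C=4883/22500, D=47711/202500)

Answer: 17611/101250 3781/10125 4883/22500 47711/202500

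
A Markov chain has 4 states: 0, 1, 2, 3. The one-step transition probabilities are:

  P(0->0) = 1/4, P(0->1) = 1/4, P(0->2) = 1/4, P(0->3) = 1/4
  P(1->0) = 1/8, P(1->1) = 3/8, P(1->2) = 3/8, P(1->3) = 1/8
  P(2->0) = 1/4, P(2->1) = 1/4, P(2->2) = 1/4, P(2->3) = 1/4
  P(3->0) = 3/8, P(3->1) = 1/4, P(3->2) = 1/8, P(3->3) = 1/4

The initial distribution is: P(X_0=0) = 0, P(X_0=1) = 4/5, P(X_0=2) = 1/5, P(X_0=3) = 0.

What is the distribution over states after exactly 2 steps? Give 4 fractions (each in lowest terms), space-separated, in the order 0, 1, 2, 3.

Answer: 9/40 47/160 11/40 33/160

Derivation:
Propagating the distribution step by step (d_{t+1} = d_t * P):
d_0 = (0=0, 1=4/5, 2=1/5, 3=0)
  d_1[0] = 0*1/4 + 4/5*1/8 + 1/5*1/4 + 0*3/8 = 3/20
  d_1[1] = 0*1/4 + 4/5*3/8 + 1/5*1/4 + 0*1/4 = 7/20
  d_1[2] = 0*1/4 + 4/5*3/8 + 1/5*1/4 + 0*1/8 = 7/20
  d_1[3] = 0*1/4 + 4/5*1/8 + 1/5*1/4 + 0*1/4 = 3/20
d_1 = (0=3/20, 1=7/20, 2=7/20, 3=3/20)
  d_2[0] = 3/20*1/4 + 7/20*1/8 + 7/20*1/4 + 3/20*3/8 = 9/40
  d_2[1] = 3/20*1/4 + 7/20*3/8 + 7/20*1/4 + 3/20*1/4 = 47/160
  d_2[2] = 3/20*1/4 + 7/20*3/8 + 7/20*1/4 + 3/20*1/8 = 11/40
  d_2[3] = 3/20*1/4 + 7/20*1/8 + 7/20*1/4 + 3/20*1/4 = 33/160
d_2 = (0=9/40, 1=47/160, 2=11/40, 3=33/160)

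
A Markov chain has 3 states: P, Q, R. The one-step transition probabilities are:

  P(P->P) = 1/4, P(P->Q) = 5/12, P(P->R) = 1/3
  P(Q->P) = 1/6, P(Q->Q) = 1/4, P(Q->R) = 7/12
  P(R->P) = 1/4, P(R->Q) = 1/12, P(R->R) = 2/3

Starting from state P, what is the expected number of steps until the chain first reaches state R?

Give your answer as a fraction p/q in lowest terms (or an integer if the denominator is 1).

Let h_i = expected steps to first reach R from state i.
Boundary: h_R = 0.
First-step equations for the other states:
  h_P = 1 + 1/4*h_P + 5/12*h_Q + 1/3*h_R
  h_Q = 1 + 1/6*h_P + 1/4*h_Q + 7/12*h_R

Substituting h_R = 0 and rearranging gives the linear system (I - Q) h = 1:
  [3/4, -5/12] . (h_P, h_Q) = 1
  [-1/6, 3/4] . (h_P, h_Q) = 1

Solving yields:
  h_P = 168/71
  h_Q = 132/71

Starting state is P, so the expected hitting time is h_P = 168/71.

Answer: 168/71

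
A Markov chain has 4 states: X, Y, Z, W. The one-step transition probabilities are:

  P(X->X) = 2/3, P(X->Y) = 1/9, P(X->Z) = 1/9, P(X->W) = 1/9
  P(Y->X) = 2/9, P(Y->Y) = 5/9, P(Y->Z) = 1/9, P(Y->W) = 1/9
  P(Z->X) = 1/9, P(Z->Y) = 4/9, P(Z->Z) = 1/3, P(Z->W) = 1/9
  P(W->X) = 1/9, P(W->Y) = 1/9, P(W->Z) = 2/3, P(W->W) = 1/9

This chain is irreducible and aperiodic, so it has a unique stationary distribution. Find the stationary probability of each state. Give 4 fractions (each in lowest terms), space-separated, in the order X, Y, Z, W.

The stationary distribution satisfies pi = pi * P, i.e.:
  pi_X = 2/3*pi_X + 2/9*pi_Y + 1/9*pi_Z + 1/9*pi_W
  pi_Y = 1/9*pi_X + 5/9*pi_Y + 4/9*pi_Z + 1/9*pi_W
  pi_Z = 1/9*pi_X + 1/9*pi_Y + 1/3*pi_Z + 2/3*pi_W
  pi_W = 1/9*pi_X + 1/9*pi_Y + 1/9*pi_Z + 1/9*pi_W
with normalization: pi_X + pi_Y + pi_Z + pi_W = 1.

Using the first 3 balance equations plus normalization, the linear system A*pi = b is:
  [-1/3, 2/9, 1/9, 1/9] . pi = 0
  [1/9, -4/9, 4/9, 1/9] . pi = 0
  [1/9, 1/9, -2/3, 2/3] . pi = 0
  [1, 1, 1, 1] . pi = 1

Solving yields:
  pi_X = 1/3
  pi_Y = 1/3
  pi_Z = 2/9
  pi_W = 1/9

Verification (pi * P):
  1/3*2/3 + 1/3*2/9 + 2/9*1/9 + 1/9*1/9 = 1/3 = pi_X  (ok)
  1/3*1/9 + 1/3*5/9 + 2/9*4/9 + 1/9*1/9 = 1/3 = pi_Y  (ok)
  1/3*1/9 + 1/3*1/9 + 2/9*1/3 + 1/9*2/3 = 2/9 = pi_Z  (ok)
  1/3*1/9 + 1/3*1/9 + 2/9*1/9 + 1/9*1/9 = 1/9 = pi_W  (ok)

Answer: 1/3 1/3 2/9 1/9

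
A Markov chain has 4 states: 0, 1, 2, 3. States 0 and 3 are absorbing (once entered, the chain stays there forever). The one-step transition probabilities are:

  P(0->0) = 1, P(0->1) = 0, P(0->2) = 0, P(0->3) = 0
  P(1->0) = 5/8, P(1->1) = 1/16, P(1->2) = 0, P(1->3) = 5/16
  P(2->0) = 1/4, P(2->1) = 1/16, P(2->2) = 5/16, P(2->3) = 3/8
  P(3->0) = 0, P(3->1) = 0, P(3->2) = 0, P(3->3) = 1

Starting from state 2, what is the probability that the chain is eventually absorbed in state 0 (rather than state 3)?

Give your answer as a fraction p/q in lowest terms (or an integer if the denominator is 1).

Answer: 14/33

Derivation:
Let a_i = P(absorbed in 0 | start in state i).
Boundary conditions: a_0 = 1, a_3 = 0.
For each transient state i, a_i = sum_j P(i->j) * a_j:
  a_1 = 5/8*a_0 + 1/16*a_1 + 0*a_2 + 5/16*a_3
  a_2 = 1/4*a_0 + 1/16*a_1 + 5/16*a_2 + 3/8*a_3

Substituting a_0 = 1 and a_3 = 0, rearrange to (I - Q) a = r where r[i] = P(i -> 0):
  [15/16, 0] . (a_1, a_2) = 5/8
  [-1/16, 11/16] . (a_1, a_2) = 1/4

Solving yields:
  a_1 = 2/3
  a_2 = 14/33

Starting state is 2, so the absorption probability is a_2 = 14/33.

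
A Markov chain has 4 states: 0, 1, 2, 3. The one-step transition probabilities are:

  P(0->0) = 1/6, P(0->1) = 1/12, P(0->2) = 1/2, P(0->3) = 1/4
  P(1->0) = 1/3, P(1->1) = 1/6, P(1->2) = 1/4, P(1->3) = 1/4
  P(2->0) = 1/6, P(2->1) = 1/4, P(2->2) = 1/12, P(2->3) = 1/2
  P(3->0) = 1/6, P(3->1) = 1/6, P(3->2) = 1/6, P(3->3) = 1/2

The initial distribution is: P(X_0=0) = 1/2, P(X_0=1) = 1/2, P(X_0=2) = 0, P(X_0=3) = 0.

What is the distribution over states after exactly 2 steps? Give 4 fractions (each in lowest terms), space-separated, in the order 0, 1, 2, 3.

Propagating the distribution step by step (d_{t+1} = d_t * P):
d_0 = (0=1/2, 1=1/2, 2=0, 3=0)
  d_1[0] = 1/2*1/6 + 1/2*1/3 + 0*1/6 + 0*1/6 = 1/4
  d_1[1] = 1/2*1/12 + 1/2*1/6 + 0*1/4 + 0*1/6 = 1/8
  d_1[2] = 1/2*1/2 + 1/2*1/4 + 0*1/12 + 0*1/6 = 3/8
  d_1[3] = 1/2*1/4 + 1/2*1/4 + 0*1/2 + 0*1/2 = 1/4
d_1 = (0=1/4, 1=1/8, 2=3/8, 3=1/4)
  d_2[0] = 1/4*1/6 + 1/8*1/3 + 3/8*1/6 + 1/4*1/6 = 3/16
  d_2[1] = 1/4*1/12 + 1/8*1/6 + 3/8*1/4 + 1/4*1/6 = 17/96
  d_2[2] = 1/4*1/2 + 1/8*1/4 + 3/8*1/12 + 1/4*1/6 = 11/48
  d_2[3] = 1/4*1/4 + 1/8*1/4 + 3/8*1/2 + 1/4*1/2 = 13/32
d_2 = (0=3/16, 1=17/96, 2=11/48, 3=13/32)

Answer: 3/16 17/96 11/48 13/32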